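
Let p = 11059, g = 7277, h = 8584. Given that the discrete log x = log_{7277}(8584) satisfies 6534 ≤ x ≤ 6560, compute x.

Compute 7277^6534 mod 11059 = 9577, then multiply by 7277 repeatedly:
  7277^6534=9577  7277^6535=9070  7277^6536=2278  7277^6537=10624  7277^6538=8438
  7277^6539=3758  7277^6540=9118  7277^6541=8745  7277^6542=3879  7277^6543=4915
  7277^6544=1649  7277^6545=758  7277^6546=8584
Found 8584 at exponent 6546.

6546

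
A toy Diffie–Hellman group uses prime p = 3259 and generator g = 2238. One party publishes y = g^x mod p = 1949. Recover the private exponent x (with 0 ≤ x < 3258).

2096

Baby-step giant-step with m = ceil(sqrt(3258)) = 58.
Baby table (2238^j mod 3259 for j=0..57):
  0:1  1:2238  2:2820  3:1736  4:440  5:502  6:2380  7:1234
  8:1319  9:2527  10:1061  11:1966  12:258  13:561  14:803  15:1405
  16:2714  17:2415  18:1348  19:2249  20:1366  21:166  22:3241  23:2083
  24:1384  25:1342  26:1857  27:741  28:2786  29:601  30:2330  31:140
  32:456  33:461  34:1874  35:2938  36:1841  37:782  38:33  39:2156
  40:1808  41:1885  42:1484  43:271  44:324  45:1614  46:1160  47:1916
  48:2423  49:2957  50:1996  51:2218  52:427  53:739  54:1569  55:1479
  56:2117  57:2519
Giant step factor: 2238^(-58) ≡ 2135 (mod 3259).
Scan 1949·2135^i mod 3259 for i = 0, 1, …:
  i=0: 1949   i=1: 2631   i=2: 1928   i=3: 163
  i=4: 2551   i=5: 596   i=6: 1450   i=7: 2959
  i=8: 1523   i=9: 2382     …   i=35: 686
  i=36: 1319
Match at i=36, j=8: x = 36·58 + 8 = 2096.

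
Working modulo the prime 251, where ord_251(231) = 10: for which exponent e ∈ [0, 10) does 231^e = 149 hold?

2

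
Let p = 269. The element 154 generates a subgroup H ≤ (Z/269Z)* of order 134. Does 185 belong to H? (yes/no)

yes

185 ∈ ⟨154⟩ iff 185^134 ≡ 1 (mod 269), since |⟨154⟩| = 134.
185^134 mod 269 = 1.
Since 1 = 1, 185 lies in the subgroup.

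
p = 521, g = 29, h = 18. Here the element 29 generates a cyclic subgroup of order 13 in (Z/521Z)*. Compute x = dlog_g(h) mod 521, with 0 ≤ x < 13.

Successive powers of 29 modulo 521:
  29^0=1  29^1=29  29^2=320  29^3=423  29^4=284  29^5=421
  29^6=226  29^7=302  29^8=422  29^9=255  29^10=101  29^11=324
  29^12=18
So 29^12 ≡ 18 (mod 521), giving x = 12.

12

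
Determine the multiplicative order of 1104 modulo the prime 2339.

2338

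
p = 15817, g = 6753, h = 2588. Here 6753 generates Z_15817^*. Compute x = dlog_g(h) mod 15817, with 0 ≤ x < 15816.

1686

Baby-step giant-step with m = ceil(sqrt(15816)) = 126.
Baby table (6753^j mod 15817 for j=0..125):
  0:1  1:6753  2:2598  3:3241  4:11562  5:5474  6:1593  7:1969
  8:10377  9:6571  10:7278  11:4915  12:6929  13:4851  14:1796  15:12566
  16:15810  17:180  18:13448  19:8947  20:13968  21:9133  22:4666  23:2034
  24:6446  25:1454  26:12322  27:13046  28:14765  29:13494  30:3245  31:6940
  32:49  33:14557  34:766  35:639  36:12943  37:15154  38:14789  39:1579
  40:2329  41:5639  42:8648  43:3580  44:7364  45:444  46:8919  47:14688
  48:15474  49:8820  50:10455  51:11344  52:4301  53:4641  54:7196  55:4764
  56:15331  57:7978  58:2732  59:6574  60:11720  61:12709  62:835  63:7903
  64:2401  65:1528  66:5900  67:15494  68:1527  69:14964  70:12896  71:14103
  72:3402  73:7422  74:12510  75:1433  76:12862  77:5939  78:9972  79:7947
  80:14827  81:5121  82:6151  83:2261  84:5128  85:5971  86:4630  87:11998
  88:7820  89:11314  90:7332  91:5786  92:4868  93:5878  94:9281  95:7639
  96:6930  97:11604  98:4394  99:15807  100:11555  101:5654  102:15041  103:10916
  104:8528  105:15704  106:11944  107:6949  108:13375  109:6305  110:14118  111:9795
  112:14758  113:13674  114:876  115:70  116:14017  117:7873  118:5432  119:2673
  120:3572  121:791  122:11294  123:14625  124:1277  125:3316
Giant step factor: 6753^(-126) ≡ 14902 (mod 15817).
Scan 2588·14902^i mod 15817 for i = 0, 1, …:
  i=0: 2588   i=1: 4530   i=2: 14921   i=3: 13173
  i=4: 15076   i=5: 13701   i=6: 6466   i=7: 14985
  i=8: 2064   i=9: 9480   i=10: 9333   i=11: 1485
  i=12: 1487   i=13: 15474
Match at i=13, j=48: x = 13·126 + 48 = 1686.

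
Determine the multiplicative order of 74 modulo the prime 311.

310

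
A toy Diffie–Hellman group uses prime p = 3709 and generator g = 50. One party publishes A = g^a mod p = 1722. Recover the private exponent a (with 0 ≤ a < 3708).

Baby-step giant-step with m = ceil(sqrt(3708)) = 61.
Baby table (50^j mod 3709 for j=0..60):
  0:1  1:50  2:2500  3:2603  4:335  5:1914  6:2975  7:390
  8:955  9:3242  10:2613  11:835  12:951  13:3042  14:31  15:1550
  16:3320  17:2804  18:2967  19:3699  20:3209  21:963  22:3642  23:359
  24:3114  25:3631  26:3518  27:1577  28:961  29:3542  30:2777  31:1617
  32:2961  33:3399  34:3045  35:181  36:1632  37:2  38:100  39:1291
  40:1497  41:670  42:119  43:2241  44:780  45:1910  46:2775  47:1517
  48:1670  49:1902  50:2375  51:62  52:3100  53:2931  54:1899  55:2225
  56:3689  57:2709  58:1926  59:3575  60:718
Giant step factor: 50^(-61) ≡ 2615 (mod 3709).
Scan 1722·2615^i mod 3709 for i = 0, 1, …:
  i=0: 1722   i=1: 304   i=2: 1234   i=3: 80
  i=4: 1496   i=5: 2754   i=6: 2541   i=7: 1896
  i=8: 2816   i=9: 1475     …   i=34: 3669
  i=35: 2961
Match at i=35, j=32: a = 35·61 + 32 = 2167.

2167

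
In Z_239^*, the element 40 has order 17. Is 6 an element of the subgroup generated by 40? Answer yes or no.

yes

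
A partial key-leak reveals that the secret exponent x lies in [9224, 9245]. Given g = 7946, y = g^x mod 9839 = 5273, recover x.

Compute 7946^9224 mod 9839 = 6348, then multiply by 7946 repeatedly:
  7946^9224=6348  7946^9225=6494  7946^9226=5608  7946^9227=337  7946^9228=1594
  7946^9229=3131  7946^9230=5934  7946^9231=3076  7946^9232=1820  7946^9233=8229
  7946^9234=7479  7946^9235=574  7946^9236=5547  7946^9237=7581  7946^9238=4268
  7946^9239=8334  7946^9240=5494  7946^9241=9520  7946^9242=3688  7946^9243=4306
  7946^9244=5273
Found 5273 at exponent 9244.

9244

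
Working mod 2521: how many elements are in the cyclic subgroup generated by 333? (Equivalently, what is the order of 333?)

2520

The order of 333 must divide p − 1 = 2520 = 2^3 · 3^2 · 5 · 7.
Divisors: 1, 2, 3, 4, 5, 6, 7, 8, 9, 10, 12, 14, 15, 18, 20, 21, 24, 28, 30, 35, 36, 40, 42, 45, 56, 60, 63, 70, 72, 84, 90, 105, 120, 126, 140, 168, 180, 210, 252, 280, 315, 360, 420, 504, 630, 840, 1260, 2520.
Check each in increasing order: 333^1 ≡ 333;  333^2 ≡ 2486;  333^3 ≡ 950;  333^4 ≡ 1225;  333^5 ≡ 2044;  333^6 ≡ 2503;  333^7 ≡ 1569;  333^8 ≡ 630;  333^9 ≡ 547;  333^10 ≡ 639;  333^12 ≡ 324;  333^14 ≡ 1265;  333^15 ≡ 238;  333^18 ≡ 1731;  333^20 ≡ 2440;  333^21 ≡ 758;  333^24 ≡ 1615;  333^28 ≡ 1911;  333^30 ≡ 1182;  333^35 ≡ 890;  333^36 ≡ 1413;  333^40 ≡ 1519;  333^42 ≡ 2297;  333^45 ≡ 1485;  333^56 ≡ 1513;  333^60 ≡ 490;  333^63 ≡ 1636;  333^70 ≡ 506;  333^72 ≡ 2458;  333^84 ≡ 2277;  333^90 ≡ 1871;  333^105 ≡ 1602;  333^120 ≡ 605;  333^126 ≡ 1715;  333^140 ≡ 1415;  333^168 ≡ 1553;  333^180 ≡ 1493;  333^210 ≡ 26;  333^252 ≡ 1739;  333^280 ≡ 551;  333^315 ≡ 1316;  333^360 ≡ 485;  333^420 ≡ 676;  333^504 ≡ 1442;  333^630 ≡ 2450;  333^840 ≡ 675;  333^1260 ≡ 2520;  333^2520 ≡ 1.
Smallest exponent giving 1 is 2520.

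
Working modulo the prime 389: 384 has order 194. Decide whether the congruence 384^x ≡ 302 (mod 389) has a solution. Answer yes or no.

302 ∈ ⟨384⟩ iff 302^194 ≡ 1 (mod 389), since |⟨384⟩| = 194.
302^194 mod 389 = 1.
Since 1 = 1, 302 lies in the subgroup.

yes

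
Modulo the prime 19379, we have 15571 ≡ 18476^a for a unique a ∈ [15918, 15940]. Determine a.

15920

Compute 18476^15918 mod 19379 = 7003, then multiply by 18476 repeatedly:
  18476^15918=7003  18476^15919=13224  18476^15920=15571
Found 15571 at exponent 15920.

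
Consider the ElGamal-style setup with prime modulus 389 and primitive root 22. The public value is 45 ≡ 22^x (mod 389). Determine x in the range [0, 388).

Baby-step giant-step with m = ceil(sqrt(388)) = 20.
Baby table (22^j mod 389 for j=0..19):
  0:1  1:22  2:95  3:145  4:78  5:160  6:19  7:29
  8:249  9:32  10:315  11:317  12:361  13:162  14:63  15:219
  16:150  17:188  18:246  19:355
Giant step factor: 22^(-20) ≡ 13 (mod 389).
Scan 45·13^i mod 389 for i = 0, 1, …:
  i=0: 45   i=1: 196   i=2: 214   i=3: 59
  i=4: 378   i=5: 246
Match at i=5, j=18: x = 5·20 + 18 = 118.

118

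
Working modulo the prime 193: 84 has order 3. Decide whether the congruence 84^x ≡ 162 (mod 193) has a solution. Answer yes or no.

no

⟨84⟩ has order 3; its elements mod 193 are {1, 84, 108}.
162 is not in this set.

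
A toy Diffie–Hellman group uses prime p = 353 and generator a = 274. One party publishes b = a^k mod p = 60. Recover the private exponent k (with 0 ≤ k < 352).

Baby-step giant-step with m = ceil(sqrt(352)) = 19.
Baby table (274^j mod 353 for j=0..18):
  0:1  1:274  2:240  3:102  4:61  5:123  6:167  7:221
  8:191  9:90  10:303  11:67  12:2  13:195  14:127  15:204
  16:122  17:246  18:334
Giant step factor: 274^(-19) ≡ 119 (mod 353).
Scan 60·119^i mod 353 for i = 0, 1, …:
  i=0: 60   i=1: 80   i=2: 342   i=3: 103
  i=4: 255   i=5: 340   i=6: 218   i=7: 173
  i=8: 113   i=9: 33     …   i=16: 254
  i=17: 221
Match at i=17, j=7: k = 17·19 + 7 = 330.

330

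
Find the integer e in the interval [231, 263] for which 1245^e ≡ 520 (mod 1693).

242

Compute 1245^231 mod 1693 = 311, then multiply by 1245 repeatedly:
  1245^231=311  1245^232=1191  1245^233=1420  1245^234=408  1245^235=60
  1245^236=208  1245^237=1624  1245^238=438  1245^239=164  1245^240=1020
  1245^241=150  1245^242=520
Found 520 at exponent 242.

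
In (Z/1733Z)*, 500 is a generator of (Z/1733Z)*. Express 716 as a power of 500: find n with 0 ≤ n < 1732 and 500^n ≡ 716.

957

Baby-step giant-step with m = ceil(sqrt(1732)) = 42.
Baby table (500^j mod 1733 for j=0..41):
  0:1  1:500  2:448  3:443  4:1409  5:902  6:420  7:307
  8:996  9:629  10:827  11:1046  12:1367  13:698  14:667  15:764
  16:740  17:871  18:517  19:283  20:1127  21:275  22:593  23:157
  24:515  25:1016  26:231  27:1122  28:1241  29:86  30:1408  31:402
  32:1705  33:1597  34:1320  35:1460  36:407  37:739  38:371  39:69
  40:1573  41:1451
Giant step factor: 500^(-42) ≡ 644 (mod 1733).
Scan 716·644^i mod 1733 for i = 0, 1, …:
  i=0: 716   i=1: 126   i=2: 1426   i=3: 1587
  i=4: 1291   i=5: 1297   i=6: 1695   i=7: 1523
  i=8: 1667   i=9: 821     …   i=21: 355
  i=22: 1597
Match at i=22, j=33: n = 22·42 + 33 = 957.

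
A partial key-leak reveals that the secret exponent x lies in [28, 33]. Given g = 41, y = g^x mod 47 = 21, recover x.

28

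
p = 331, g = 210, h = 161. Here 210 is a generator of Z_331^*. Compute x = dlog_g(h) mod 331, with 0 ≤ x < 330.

64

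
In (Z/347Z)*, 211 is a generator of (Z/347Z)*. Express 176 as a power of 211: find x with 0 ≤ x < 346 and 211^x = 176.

314

Baby-step giant-step with m = ceil(sqrt(346)) = 19.
Baby table (211^j mod 347 for j=0..18):
  0:1  1:211  2:105  3:294  4:268  5:334  6:33  7:23
  8:342  9:333  10:169  11:265  12:48  13:65  14:182  15:232
  16:25  17:70  18:196
Giant step factor: 211^(-19) ≡ 336 (mod 347).
Scan 176·336^i mod 347 for i = 0, 1, …:
  i=0: 176   i=1: 146   i=2: 129   i=3: 316
  i=4: 341   i=5: 66   i=6: 315   i=7: 5
  i=8: 292   i=9: 258     …   i=15: 237
  i=16: 169
Match at i=16, j=10: x = 16·19 + 10 = 314.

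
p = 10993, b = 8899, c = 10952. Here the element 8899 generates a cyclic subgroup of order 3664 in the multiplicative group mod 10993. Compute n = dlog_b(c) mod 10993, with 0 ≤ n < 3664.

Baby-step giant-step with m = ceil(sqrt(3664)) = 61.
Baby table (8899^j mod 10993 for j=0..60):
  0:1  1:8899  2:9622  3:1701  4:10831  5:9438  6:2242  7:10256
  8:4258  9:10064  10:10558  11:9464  12:2763  13:7589  14:4512  15:5852
  16:3107  17:1798  18:5587  19:8367  20:2344  21:5535  22:7325  23:7678
  24:5027  25:4756  26:594  27:9366  28:10101  29:10031  30:2709  31:10735
  32:1595  33:1942  34:862  35:8817  36:5442  37:4193  38:3265  39:736
  40:8829  41:2300  42:9727  43:1691  44:9785  45:1162  46:7218  47:883
  48:8815  49:9630  50:6935  51:10856  52:1060  53:946  54:8809  55:208
  56:4168  57:650  58:2032  59:10276  60:6350
Giant step factor: 8899^(-61) ≡ 3806 (mod 10993).
Scan 10952·3806^i mod 10993 for i = 0, 1, …:
  i=0: 10952   i=1: 8849   i=2: 7735   i=3: 156
  i=4: 114   i=5: 5157   i=6: 5037   i=7: 10023
  i=8: 1828   i=9: 9792     …   i=19: 5218
  i=20: 6350
Match at i=20, j=60: n = 20·61 + 60 = 1280.

1280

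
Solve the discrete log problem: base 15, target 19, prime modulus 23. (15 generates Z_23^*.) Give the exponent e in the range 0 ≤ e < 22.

Successive powers of 15 modulo 23:
  15^0=1  15^1=15  15^2=18  15^3=17  15^4=2  15^5=7
  15^6=13  15^7=11  15^8=4  15^9=14  15^10=3  15^11=22
  15^12=8  15^13=5  15^14=6  15^15=21  15^16=16  15^17=10
  15^18=12  15^19=19
So 15^19 ≡ 19 (mod 23), giving e = 19.

19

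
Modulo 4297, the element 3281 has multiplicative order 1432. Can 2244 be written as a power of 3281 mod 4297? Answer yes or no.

2244 ∈ ⟨3281⟩ iff 2244^1432 ≡ 1 (mod 4297), since |⟨3281⟩| = 1432.
2244^1432 mod 4297 = 1410.
Since 1410 ≠ 1, 2244 does not lie in the subgroup.

no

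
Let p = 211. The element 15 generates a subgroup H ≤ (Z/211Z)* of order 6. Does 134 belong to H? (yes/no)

no

134 ∈ ⟨15⟩ iff 134^6 ≡ 1 (mod 211), since |⟨15⟩| = 6.
134^6 mod 211 = 188.
Since 188 ≠ 1, 134 does not lie in the subgroup.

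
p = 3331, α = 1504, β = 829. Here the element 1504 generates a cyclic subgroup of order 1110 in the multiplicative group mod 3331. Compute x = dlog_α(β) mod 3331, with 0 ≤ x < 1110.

Baby-step giant-step with m = ceil(sqrt(1110)) = 34.
Baby table (1504^j mod 3331 for j=0..33):
  0:1  1:1504  2:267  3:1848  4:1338  5:428  6:829  7:1022
  8:1497  9:3063  10:3310  11:1726  12:1055  13:1164  14:1881  15:1005
  16:2577  17:1855  18:1873  19:2297  20:441  21:395  22:1162  23:2204
  24:471  25:2212  26:2510  27:1017  28:639  29:1728  30:732  31:1698
  32:2246  33:350
Giant step factor: 1504^(-34) ≡ 1143 (mod 3331).
Scan 829·1143^i mod 3331 for i = 0, 1, …:
  i=0: 829
Match at i=0, j=6: x = 0·34 + 6 = 6.

6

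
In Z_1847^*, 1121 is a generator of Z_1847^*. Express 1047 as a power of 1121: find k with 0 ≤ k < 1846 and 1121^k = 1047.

355

Baby-step giant-step with m = ceil(sqrt(1846)) = 43.
Baby table (1121^j mod 1847 for j=0..42):
  0:1  1:1121  2:681  3:590  4:164  5:991  6:864  7:716
  8:1038  9:1835  10:1324  11:1063  12:308  13:1726  14:1037  15:714
  16:643  17:473  18:144  19:735  20:173  21:1845  22:1452  23:485
  24:667  25:1519  26:1712  27:119  28:415  29:1618  30:24  31:1046
  32:1568  33:1231  34:242  35:1620  36:419  37:561  38:901  39:1559
  40:377  41:1501  42:4
Giant step factor: 1121^(-43) ≡ 671 (mod 1847).
Scan 1047·671^i mod 1847 for i = 0, 1, …:
  i=0: 1047   i=1: 677   i=2: 1752   i=3: 900
  i=4: 1778   i=5: 1723   i=6: 1758   i=7: 1232
  i=8: 1063
Match at i=8, j=11: k = 8·43 + 11 = 355.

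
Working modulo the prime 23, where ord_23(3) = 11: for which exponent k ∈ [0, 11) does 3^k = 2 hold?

Successive powers of 3 modulo 23:
  3^0=1  3^1=3  3^2=9  3^3=4  3^4=12  3^5=13
  3^6=16  3^7=2
So 3^7 ≡ 2 (mod 23), giving k = 7.

7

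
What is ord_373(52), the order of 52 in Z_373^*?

The order of 52 must divide p − 1 = 372 = 2^2 · 3 · 31.
Divisors: 1, 2, 3, 4, 6, 12, 31, 62, 93, 124, 186, 372.
Check each in increasing order: 52^1 ≡ 52;  52^2 ≡ 93;  52^3 ≡ 360;  52^4 ≡ 70;  52^6 ≡ 169;  52^12 ≡ 213;  52^31 ≡ 88;  52^62 ≡ 284;  52^93 ≡ 1.
Smallest exponent giving 1 is 93.

93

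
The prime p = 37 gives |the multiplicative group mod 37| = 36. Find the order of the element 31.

4

The order of 31 must divide p − 1 = 36 = 2^2 · 3^2.
Divisors: 1, 2, 3, 4, 6, 9, 12, 18, 36.
Check each in increasing order: 31^1 ≡ 31;  31^2 ≡ 36;  31^3 ≡ 6;  31^4 ≡ 1.
Smallest exponent giving 1 is 4.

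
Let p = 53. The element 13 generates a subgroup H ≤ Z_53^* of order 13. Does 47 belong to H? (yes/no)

⟨13⟩ has order 13; its elements mod 53 are {1, 10, 13, 15, 16, 24, 28, 36, 42, 44, 46, 47, 49}.
47 is in this set.

yes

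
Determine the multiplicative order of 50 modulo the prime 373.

The order of 50 must divide p − 1 = 372 = 2^2 · 3 · 31.
Divisors: 1, 2, 3, 4, 6, 12, 31, 62, 93, 124, 186, 372.
Check each in increasing order: 50^1 ≡ 50;  50^2 ≡ 262;  50^3 ≡ 45;  50^4 ≡ 12;  50^6 ≡ 160;  50^12 ≡ 236;  50^31 ≡ 104;  50^62 ≡ 372;  50^93 ≡ 269;  50^124 ≡ 1.
Smallest exponent giving 1 is 124.

124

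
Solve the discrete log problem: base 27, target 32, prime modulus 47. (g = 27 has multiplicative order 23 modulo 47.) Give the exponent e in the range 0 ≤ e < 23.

Successive powers of 27 modulo 47:
  27^0=1  27^1=27  27^2=24  27^3=37  27^4=12  27^5=42
  27^6=6  27^7=21  27^8=3  27^9=34  27^10=25  27^11=17
  27^12=36  27^13=32
So 27^13 ≡ 32 (mod 47), giving e = 13.

13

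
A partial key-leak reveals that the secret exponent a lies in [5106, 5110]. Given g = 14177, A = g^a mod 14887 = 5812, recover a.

5110

Compute 14177^5106 mod 14887 = 14161, then multiply by 14177 repeatedly:
  14177^5106=14161  14177^5107=9302  14177^5108=5408  14177^5109=1166  14177^5110=5812
Found 5812 at exponent 5110.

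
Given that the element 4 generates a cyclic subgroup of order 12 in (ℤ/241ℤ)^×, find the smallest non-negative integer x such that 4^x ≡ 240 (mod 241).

Successive powers of 4 modulo 241:
  4^0=1  4^1=4  4^2=16  4^3=64  4^4=15  4^5=60
  4^6=240
So 4^6 ≡ 240 (mod 241), giving x = 6.

6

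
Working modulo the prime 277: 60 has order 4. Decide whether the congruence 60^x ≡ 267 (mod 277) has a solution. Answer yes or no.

267 ∈ ⟨60⟩ iff 267^4 ≡ 1 (mod 277), since |⟨60⟩| = 4.
267^4 mod 277 = 28.
Since 28 ≠ 1, 267 does not lie in the subgroup.

no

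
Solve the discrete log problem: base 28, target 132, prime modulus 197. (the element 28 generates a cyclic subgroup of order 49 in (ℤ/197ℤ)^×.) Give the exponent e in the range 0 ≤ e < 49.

Successive powers of 28 modulo 197:
  28^0=1  28^1=28  28^2=193  28^3=85  28^4=16  28^5=54
  28^6=133  28^7=178  28^8=59  28^9=76  28^10=158  28^11=90
  28^12=156  28^13=34  28^14=164  28^15=61  28^16=132
So 28^16 ≡ 132 (mod 197), giving e = 16.

16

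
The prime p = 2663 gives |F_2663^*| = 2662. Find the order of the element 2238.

The order of 2238 must divide p − 1 = 2662 = 2 · 11^3.
Divisors: 1, 2, 11, 22, 121, 242, 1331, 2662.
Check each in increasing order: 2238^1 ≡ 2238;  2238^2 ≡ 2204;  2238^11 ≡ 1899;  2238^22 ≡ 499;  2238^121 ≡ 1523;  2238^242 ≡ 56;  2238^1331 ≡ 1.
Smallest exponent giving 1 is 1331.

1331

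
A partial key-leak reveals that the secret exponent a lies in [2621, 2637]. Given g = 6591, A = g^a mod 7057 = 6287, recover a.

2632

Compute 6591^2621 mod 7057 = 2190, then multiply by 6591 repeatedly:
  6591^2621=2190  6591^2622=2725  6591^2623=410  6591^2624=6536  6591^2625=2848
  6591^2626=6605  6591^2627=5979  6591^2628=1301  6591^2629=636  6591^2630=18
  6591^2631=5726  6591^2632=6287
Found 6287 at exponent 2632.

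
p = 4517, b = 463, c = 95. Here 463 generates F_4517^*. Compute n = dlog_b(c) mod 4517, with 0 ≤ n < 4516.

Baby-step giant-step with m = ceil(sqrt(4516)) = 68.
Baby table (463^j mod 4517 for j=0..67):
  0:1  1:463  2:2070  3:806  4:2784  5:1647  6:3705  7:3472
  8:4001  9:493  10:2409  11:4185  12:4379  13:3861  14:3428  15:1697
  16:4270  17:3081  18:3648  19:4183  20:3453  21:4238  22:1816  23:646
  24:976  25:188  26:1221  27:698  28:2467  29:3937  30:2480  31:922
  32:2288  33:2366  34:2344  35:1192  36:822  37:1158  38:3148  39:3050
  40:2846  41:3251  42:1052  43:3757  44:446  45:3233  46:1752  47:2633
  48:4006  49:2808  50:3725  51:3698  52:231  53:3062  54:3885  55:989
  56:1690  57:1029  58:2142  59:2523  60:2763  61:958  62:888  63:97
  64:4258  65:2042  66:1393  67:3545
Giant step factor: 463^(-68) ≡ 3005 (mod 4517).
Scan 95·3005^i mod 4517 for i = 0, 1, …:
  i=0: 95   i=1: 904   i=2: 1803   i=3: 2132
  i=4: 1554   i=5: 3709   i=6: 2106   i=7: 213
  i=8: 3168   i=9: 2521     …   i=64: 3941
  i=65: 3648
Match at i=65, j=18: n = 65·68 + 18 = 4438.

4438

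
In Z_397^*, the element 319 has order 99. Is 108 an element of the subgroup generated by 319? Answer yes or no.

108 ∈ ⟨319⟩ iff 108^99 ≡ 1 (mod 397), since |⟨319⟩| = 99.
108^99 mod 397 = 1.
Since 1 = 1, 108 lies in the subgroup.

yes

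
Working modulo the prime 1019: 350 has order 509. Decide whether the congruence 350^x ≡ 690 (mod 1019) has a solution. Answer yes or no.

690 ∈ ⟨350⟩ iff 690^509 ≡ 1 (mod 1019), since |⟨350⟩| = 509.
690^509 mod 1019 = 1018.
Since 1018 ≠ 1, 690 does not lie in the subgroup.

no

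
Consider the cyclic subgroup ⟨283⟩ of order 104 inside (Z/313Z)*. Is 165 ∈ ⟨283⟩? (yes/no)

yes

165 ∈ ⟨283⟩ iff 165^104 ≡ 1 (mod 313), since |⟨283⟩| = 104.
165^104 mod 313 = 1.
Since 1 = 1, 165 lies in the subgroup.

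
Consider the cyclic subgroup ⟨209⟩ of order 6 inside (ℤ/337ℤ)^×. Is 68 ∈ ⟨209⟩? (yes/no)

no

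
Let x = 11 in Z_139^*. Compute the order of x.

69

The order of 11 must divide p − 1 = 138 = 2 · 3 · 23.
Divisors: 1, 2, 3, 6, 23, 46, 69, 138.
Check each in increasing order: 11^1 ≡ 11;  11^2 ≡ 121;  11^3 ≡ 80;  11^6 ≡ 6;  11^23 ≡ 42;  11^46 ≡ 96;  11^69 ≡ 1.
Smallest exponent giving 1 is 69.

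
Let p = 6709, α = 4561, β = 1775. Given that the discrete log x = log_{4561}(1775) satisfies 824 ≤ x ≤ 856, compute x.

Compute 4561^824 mod 6709 = 5843, then multiply by 4561 repeatedly:
  4561^824=5843  4561^825=1775
Found 1775 at exponent 825.

825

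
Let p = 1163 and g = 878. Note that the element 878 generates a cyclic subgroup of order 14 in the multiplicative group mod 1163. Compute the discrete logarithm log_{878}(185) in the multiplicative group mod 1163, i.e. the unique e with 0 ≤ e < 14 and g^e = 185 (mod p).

9

Successive powers of 878 modulo 1163:
  878^0=1  878^1=878  878^2=978  878^3=390  878^4=498  878^5=1119
  878^6=910  878^7=1162  878^8=285  878^9=185
So 878^9 ≡ 185 (mod 1163), giving e = 9.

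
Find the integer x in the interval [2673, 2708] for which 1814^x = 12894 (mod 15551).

2692

Compute 1814^2673 mod 15551 = 6005, then multiply by 1814 repeatedly:
  1814^2673=6005  1814^2674=7370  1814^2675=10871  1814^2676=1326  1814^2677=10510
  1814^2678=15165  1814^2679=15142  1814^2680=4522  1814^2681=7531  1814^2682=7456
  1814^2683=11365  1814^2684=11035  1814^2685=3353  1814^2686=1901  1814^2687=11643
  1814^2688=2144  1814^2689=1466  1814^2690=103  1814^2691=230  1814^2692=12894
Found 12894 at exponent 2692.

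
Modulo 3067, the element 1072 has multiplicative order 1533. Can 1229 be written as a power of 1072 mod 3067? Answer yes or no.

yes

1229 ∈ ⟨1072⟩ iff 1229^1533 ≡ 1 (mod 3067), since |⟨1072⟩| = 1533.
1229^1533 mod 3067 = 1.
Since 1 = 1, 1229 lies in the subgroup.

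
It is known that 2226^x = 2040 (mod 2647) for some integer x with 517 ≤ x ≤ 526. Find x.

Compute 2226^517 mod 2647 = 2432, then multiply by 2226 repeatedly:
  2226^517=2432  2226^518=517  2226^519=2044  2226^520=2398  2226^521=1596
  2226^522=422  2226^523=2334  2226^524=2070  2226^525=2040
Found 2040 at exponent 525.

525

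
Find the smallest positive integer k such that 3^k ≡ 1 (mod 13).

The order of 3 must divide p − 1 = 12 = 2^2 · 3.
Divisors: 1, 2, 3, 4, 6, 12.
Check each in increasing order: 3^1 ≡ 3;  3^2 ≡ 9;  3^3 ≡ 1.
Smallest exponent giving 1 is 3.

3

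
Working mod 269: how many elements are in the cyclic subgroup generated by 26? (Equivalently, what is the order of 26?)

268

The order of 26 must divide p − 1 = 268 = 2^2 · 67.
Divisors: 1, 2, 4, 67, 134, 268.
Check each in increasing order: 26^1 ≡ 26;  26^2 ≡ 138;  26^4 ≡ 214;  26^67 ≡ 82;  26^134 ≡ 268;  26^268 ≡ 1.
Smallest exponent giving 1 is 268.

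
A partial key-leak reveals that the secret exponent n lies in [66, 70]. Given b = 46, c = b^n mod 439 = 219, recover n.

Compute 46^66 mod 439 = 9, then multiply by 46 repeatedly:
  46^66=9  46^67=414  46^68=167  46^69=219
Found 219 at exponent 69.

69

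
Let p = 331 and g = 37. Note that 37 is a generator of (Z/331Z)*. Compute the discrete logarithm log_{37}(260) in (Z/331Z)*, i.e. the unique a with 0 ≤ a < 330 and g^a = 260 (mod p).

277

Baby-step giant-step with m = ceil(sqrt(330)) = 19.
Baby table (37^j mod 331 for j=0..18):
  0:1  1:37  2:45  3:10  4:39  5:119  6:100  7:59
  8:197  9:7  10:259  11:315  12:70  13:273  14:171  15:38
  16:82  17:55  18:49
Giant step factor: 37^(-19) ≡ 44 (mod 331).
Scan 260·44^i mod 331 for i = 0, 1, …:
  i=0: 260   i=1: 186   i=2: 240   i=3: 299
  i=4: 247   i=5: 276   i=6: 228   i=7: 102
  i=8: 185   i=9: 196     …   i=13: 120
  i=14: 315
Match at i=14, j=11: a = 14·19 + 11 = 277.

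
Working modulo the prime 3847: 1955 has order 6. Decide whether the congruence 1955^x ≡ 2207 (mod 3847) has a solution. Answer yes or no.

no

2207 ∈ ⟨1955⟩ iff 2207^6 ≡ 1 (mod 3847), since |⟨1955⟩| = 6.
2207^6 mod 3847 = 555.
Since 555 ≠ 1, 2207 does not lie in the subgroup.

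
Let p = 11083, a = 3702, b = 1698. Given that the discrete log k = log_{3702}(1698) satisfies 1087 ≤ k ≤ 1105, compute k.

1104

Compute 3702^1087 mod 11083 = 4639, then multiply by 3702 repeatedly:
  3702^1087=4639  3702^1088=6011  3702^1089=9141  3702^1090=3583  3702^1091=8998
  3702^1092=6181  3702^1093=6750  3702^1094=7418  3702^1095=8845  3702^1096=5008
  3702^1097=8840  3702^1098=8664  3702^1099=11009  3702^1100=3127  3702^1101=5502
  3702^1102=8933  3702^1103=9377  3702^1104=1698
Found 1698 at exponent 1104.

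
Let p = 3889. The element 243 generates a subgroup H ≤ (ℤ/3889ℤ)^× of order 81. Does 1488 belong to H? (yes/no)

1488 ∈ ⟨243⟩ iff 1488^81 ≡ 1 (mod 3889), since |⟨243⟩| = 81.
1488^81 mod 3889 = 1890.
Since 1890 ≠ 1, 1488 does not lie in the subgroup.

no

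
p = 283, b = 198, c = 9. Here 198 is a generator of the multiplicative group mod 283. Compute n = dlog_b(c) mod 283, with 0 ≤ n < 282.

Baby-step giant-step with m = ceil(sqrt(282)) = 17.
Baby table (198^j mod 283 for j=0..16):
  0:1  1:198  2:150  3:268  4:143  5:14  6:225  7:119
  8:73  9:21  10:196  11:37  12:251  13:173  14:11  15:197
  16:235
Giant step factor: 198^(-17) ≡ 12 (mod 283).
Scan 9·12^i mod 283 for i = 0, 1, …:
  i=0: 9   i=1: 108   i=2: 164   i=3: 270
  i=4: 127   i=5: 109   i=6: 176   i=7: 131
  i=8: 157   i=9: 186   i=10: 251
Match at i=10, j=12: n = 10·17 + 12 = 182.

182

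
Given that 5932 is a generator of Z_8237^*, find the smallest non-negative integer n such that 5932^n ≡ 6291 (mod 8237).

6662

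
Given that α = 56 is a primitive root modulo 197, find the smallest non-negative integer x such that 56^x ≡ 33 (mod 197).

154

Baby-step giant-step with m = ceil(sqrt(196)) = 14.
Baby table (56^j mod 197 for j=0..13):
  0:1  1:56  2:181  3:89  4:59  5:152  6:41  7:129
  8:132  9:103  10:55  11:125  12:105  13:167
Giant step factor: 56^(-14) ≡ 161 (mod 197).
Scan 33·161^i mod 197 for i = 0, 1, …:
  i=0: 33   i=1: 191   i=2: 19   i=3: 104
  i=4: 196   i=5: 36   i=6: 83   i=7: 164
  i=8: 6   i=9: 178   i=10: 93   i=11: 1
Match at i=11, j=0: x = 11·14 + 0 = 154.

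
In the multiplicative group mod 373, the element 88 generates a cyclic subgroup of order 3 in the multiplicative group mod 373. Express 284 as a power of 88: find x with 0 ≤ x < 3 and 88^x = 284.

2

Successive powers of 88 modulo 373:
  88^0=1  88^1=88  88^2=284
So 88^2 ≡ 284 (mod 373), giving x = 2.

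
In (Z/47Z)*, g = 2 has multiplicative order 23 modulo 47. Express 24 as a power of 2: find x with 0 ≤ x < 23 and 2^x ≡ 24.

22

Successive powers of 2 modulo 47:
  2^0=1  2^1=2  2^2=4  2^3=8  2^4=16  2^5=32
  2^6=17  2^7=34  2^8=21  2^9=42  2^10=37  2^11=27
  2^12=7  2^13=14  2^14=28  2^15=9  2^16=18  2^17=36
  2^18=25  2^19=3  2^20=6  2^21=12  2^22=24
So 2^22 ≡ 24 (mod 47), giving x = 22.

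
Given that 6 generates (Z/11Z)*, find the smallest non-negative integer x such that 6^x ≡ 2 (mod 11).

9

Successive powers of 6 modulo 11:
  6^0=1  6^1=6  6^2=3  6^3=7  6^4=9  6^5=10
  6^6=5  6^7=8  6^8=4  6^9=2
So 6^9 ≡ 2 (mod 11), giving x = 9.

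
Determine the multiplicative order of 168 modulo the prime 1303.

The order of 168 must divide p − 1 = 1302 = 2 · 3 · 7 · 31.
Divisors: 1, 2, 3, 6, 7, 14, 21, 31, 42, 62, 93, 186, 217, 434, 651, 1302.
Check each in increasing order: 168^1 ≡ 168;  168^2 ≡ 861;  168^3 ≡ 15;  168^6 ≡ 225;  168^7 ≡ 13;  168^14 ≡ 169;  168^21 ≡ 894;  168^31 ≡ 1031;  168^42 ≡ 497;  168^62 ≡ 1016;  168^93 ≡ 1187;  168^186 ≡ 426;  168^217 ≡ 95;  168^434 ≡ 1207;  168^651 ≡ 1.
Smallest exponent giving 1 is 651.

651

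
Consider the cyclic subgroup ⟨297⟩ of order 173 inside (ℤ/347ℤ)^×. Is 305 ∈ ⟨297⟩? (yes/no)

305 ∈ ⟨297⟩ iff 305^173 ≡ 1 (mod 347), since |⟨297⟩| = 173.
305^173 mod 347 = 346.
Since 346 ≠ 1, 305 does not lie in the subgroup.

no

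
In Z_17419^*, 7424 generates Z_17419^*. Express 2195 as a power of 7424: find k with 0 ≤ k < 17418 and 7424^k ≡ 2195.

15174

Baby-step giant-step with m = ceil(sqrt(17418)) = 132.
Baby table (7424^j mod 17419 for j=0..131):
  0:1  1:7424  2:2060  3:16977  4:10783  5:12687  6:3755  7:6720
  8:1264  9:12514  10:8409  11:16139  12:8054  13:10888  14:8352  15:11027
  16:12567  17:1244  18:3386  19:2047  20:7560  21:1422  22:1014  23:2928
  24:15979  25:4706  26:12249  27:9396  28:10228  29:3251  30:10109  31:8164
  32:8835  33:8505  34:14664  35:14205  36:3294  37:15799  38:9649  39:7248
  40:1861  41:2797  42:1480  43:13550  44:475  45:7762  46:3036  47:16497
  48:739  49:16770  50:6887  51:4323  52:8154  53:4271  54:5324  55:1665
  56:10889  57:15776  58:13087  59:12125  60:12027  61:16073  62:5802  63:14280
  64:2686  65:13528  66:11337  67:14699  68:12760  69:5718  70:329  71:3836
  72:15818  73:11353  74:11550  75:10882  76:16065  77:16086  78:15219  79:6222
  80:14359  81:14355  82:2078  83:11257  84:13025  85:4731  86:6240  87:8639
  88:16597  89:11541  90:13742  91:14944  92:2645  93:5267  94:13972  95:15402
  96:6132  97:8121  98:3145  99:7020  100:16251  101:3430  102:15161  103:11105
  104:16812  105:5153  106:3748  107:7009  108:4263  109:15608  110:2604  111:14425
  112:16607  113:16105  114:16923  115:10524  116:5961  117:10204  118:16684  119:12926
  120:1353  121:11328  122:140  123:11639  124:9696  125:7796  126:11586  127:16861
  128:3130  129:174  130:2770  131:10060
Giant step factor: 7424^(-132) ≡ 17195 (mod 17419).
Scan 2195·17195^i mod 17419 for i = 0, 1, …:
  i=0: 2195   i=1: 13471   i=2: 13402   i=3: 11439
  i=4: 15676   i=5: 7214   i=6: 4031   i=7: 2844
  i=8: 7447   i=9: 4096     …   i=113: 12857
  i=114: 11586
Match at i=114, j=126: k = 114·132 + 126 = 15174.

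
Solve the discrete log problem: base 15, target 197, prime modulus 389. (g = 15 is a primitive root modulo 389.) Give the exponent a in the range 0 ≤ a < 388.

21

Successive powers of 15 modulo 389:
  15^0=1  15^1=15  15^2=225  15^3=263  15^4=55  15^5=47
  15^6=316  15^7=72  15^8=302  15^9=251  15^10=264  15^11=70
  15^12=272  15^13=190  15^14=127  15^15=349  15^16=178  15^17=336
  15^18=372  15^19=134  15^20=65  15^21=197
So 15^21 ≡ 197 (mod 389), giving a = 21.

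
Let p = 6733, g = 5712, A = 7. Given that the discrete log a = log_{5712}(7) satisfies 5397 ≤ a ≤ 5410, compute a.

5405

Compute 5712^5397 mod 6733 = 1873, then multiply by 5712 repeatedly:
  5712^5397=1873  5712^5398=6572  5712^5399=2789  5712^5400=490  5712^5401=4685
  5712^5402=3778  5712^5403=671  5712^5404=1675  5712^5405=7
Found 7 at exponent 5405.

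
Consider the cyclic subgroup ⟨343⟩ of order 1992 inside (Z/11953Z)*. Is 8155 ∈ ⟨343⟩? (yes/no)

yes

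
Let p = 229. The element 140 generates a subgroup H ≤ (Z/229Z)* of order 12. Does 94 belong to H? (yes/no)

⟨140⟩ has order 12; its elements mod 229 are {1, 18, 89, 94, 95, 107, 122, 134, 135, 140, 211, 228}.
94 is in this set.

yes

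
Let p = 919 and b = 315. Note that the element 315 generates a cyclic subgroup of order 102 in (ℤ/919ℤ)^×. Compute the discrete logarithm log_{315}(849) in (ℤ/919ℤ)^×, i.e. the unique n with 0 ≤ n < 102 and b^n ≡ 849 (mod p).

Baby-step giant-step with m = ceil(sqrt(102)) = 11.
Baby table (315^j mod 919 for j=0..10):
  0:1  1:315  2:892  3:685  4:729  5:804  6:535  7:348
  8:259  9:713  10:359
Giant step factor: 315^(-11) ≡ 785 (mod 919).
Scan 849·785^i mod 919 for i = 0, 1, …:
  i=0: 849   i=1: 190   i=2: 272   i=3: 312
  i=4: 466   i=5: 48   i=6: 1
Match at i=6, j=0: n = 6·11 + 0 = 66.

66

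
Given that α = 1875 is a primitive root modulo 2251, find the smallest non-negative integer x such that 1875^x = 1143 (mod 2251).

762

Baby-step giant-step with m = ceil(sqrt(2250)) = 48.
Baby table (1875^j mod 2251 for j=0..47):
  0:1  1:1875  2:1814  3:2240  4:1885  5:305  6:121  7:1775
  8:1147  9:920  10:734  11:889  12:1135  13:930  14:1476  15:1021
  16:1025  17:1772  18:24  19:2231  20:767  21:1987  22:220  23:567
  24:653  25:2082  26:516  27:1821  28:1859  29:1077  30:228  31:2061
  32:1659  33:1994  34:2090  35:2010  36:576  37:1771  38:400  39:417
  40:778  41:102  42:2166  43:446  44:1129  45:935  46:1847  47:1087
Giant step factor: 1875^(-48) ≡ 1947 (mod 2251).
Scan 1143·1947^i mod 2251 for i = 0, 1, …:
  i=0: 1143   i=1: 1433   i=2: 1062   i=3: 1296
  i=4: 2192   i=5: 2179   i=6: 1629   i=7: 4
  i=8: 1035   i=9: 500     …   i=14: 837
  i=15: 2166
Match at i=15, j=42: x = 15·48 + 42 = 762.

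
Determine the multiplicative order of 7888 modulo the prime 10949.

The order of 7888 must divide p − 1 = 10948 = 2^2 · 7 · 17 · 23.
Divisors: 1, 2, 4, 7, 14, 17, 23, 28, 34, 46, 68, 92, 119, 161, 238, 322, 391, 476, 644, 782, 1564, 2737, 5474, 10948.
Check each in increasing order: 7888^1 ≡ 7888;  7888^2 ≡ 8326;  7888^4 ≡ 4157;  7888^7 ≡ 6137;  7888^14 ≡ 9158;  7888^17 ≡ 1420;  7888^23 ≡ 7240;  7888^28 ≡ 10573;  7888^34 ≡ 1784;  7888^46 ≡ 4737;  7888^68 ≡ 7446;  7888^92 ≡ 4668;  7888^119 ≡ 8017;  7888^161 ≡ 10305;  7888^238 ≡ 1659;  7888^322 ≡ 9623;  7888^391 ≡ 6150;  7888^476 ≡ 4082;  7888^644 ≡ 6436;  7888^782 ≡ 4654;  7888^1564 ≡ 2594;  7888^2737 ≡ 1.
Smallest exponent giving 1 is 2737.

2737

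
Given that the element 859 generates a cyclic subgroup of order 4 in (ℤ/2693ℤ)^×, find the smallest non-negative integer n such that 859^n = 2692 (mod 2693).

2

Successive powers of 859 modulo 2693:
  859^0=1  859^1=859  859^2=2692
So 859^2 ≡ 2692 (mod 2693), giving n = 2.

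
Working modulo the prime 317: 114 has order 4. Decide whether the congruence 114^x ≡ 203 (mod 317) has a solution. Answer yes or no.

203 ∈ ⟨114⟩ iff 203^4 ≡ 1 (mod 317), since |⟨114⟩| = 4.
203^4 mod 317 = 1.
Since 1 = 1, 203 lies in the subgroup.

yes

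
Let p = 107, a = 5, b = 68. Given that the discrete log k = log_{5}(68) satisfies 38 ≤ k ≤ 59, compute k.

Compute 5^38 mod 107 = 35, then multiply by 5 repeatedly:
  5^38=35  5^39=68
Found 68 at exponent 39.

39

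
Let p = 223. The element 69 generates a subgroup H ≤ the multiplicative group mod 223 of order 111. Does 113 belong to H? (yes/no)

no

113 ∈ ⟨69⟩ iff 113^111 ≡ 1 (mod 223), since |⟨69⟩| = 111.
113^111 mod 223 = 222.
Since 222 ≠ 1, 113 does not lie in the subgroup.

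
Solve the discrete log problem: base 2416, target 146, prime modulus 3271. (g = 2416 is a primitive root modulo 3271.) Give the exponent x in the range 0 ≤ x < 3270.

Baby-step giant-step with m = ceil(sqrt(3270)) = 58.
Baby table (2416^j mod 3271 for j=0..57):
  0:1  1:2416  2:1592  3:2847  4:2710  5:2089  6:3142  7:2352
  8:705  9:2360  10:407  11:2012  12:286  13:795  14:643  15:3034
  16:3104  17:2132  18:2358  19:2117  20:2099  21:1134  22:1917  23:3007
  24:21  25:1671  26:722  27:909  28:1303  29:1346  30:562  31:327
  32:1721  33:495  34:2005  35:3000  36:2735  37:340  38:419  39:1565
  40:3035  41:2249  42:453  43:1934  44:1556  45:917  46:1005  47:998
  48:441  49:2381  50:2078  51:2734  52:1195  53:2098  54:1989  55:325
  56:160  57:582
Giant step factor: 2416^(-58) ≡ 2778 (mod 3271).
Scan 146·2778^i mod 3271 for i = 0, 1, …:
  i=0: 146   i=1: 3255   i=2: 1346
Match at i=2, j=29: x = 2·58 + 29 = 145.

145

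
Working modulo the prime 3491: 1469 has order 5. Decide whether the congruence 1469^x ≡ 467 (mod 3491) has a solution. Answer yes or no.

no

⟨1469⟩ has order 5; its elements mod 3491 are {1, 267, 523, 1231, 1469}.
467 is not in this set.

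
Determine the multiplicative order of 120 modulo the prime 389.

194

The order of 120 must divide p − 1 = 388 = 2^2 · 97.
Divisors: 1, 2, 4, 97, 194, 388.
Check each in increasing order: 120^1 ≡ 120;  120^2 ≡ 7;  120^4 ≡ 49;  120^97 ≡ 388;  120^194 ≡ 1.
Smallest exponent giving 1 is 194.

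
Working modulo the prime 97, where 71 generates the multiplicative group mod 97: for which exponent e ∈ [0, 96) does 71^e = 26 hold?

49

Baby-step giant-step with m = ceil(sqrt(96)) = 10.
Baby table (71^j mod 97 for j=0..9):
  0:1  1:71  2:94  3:78  4:9  5:57  6:70  7:23
  8:81  9:28
Giant step factor: 71^(-10) ≡ 95 (mod 97).
Scan 26·95^i mod 97 for i = 0, 1, …:
  i=0: 26   i=1: 45   i=2: 7   i=3: 83
  i=4: 28
Match at i=4, j=9: e = 4·10 + 9 = 49.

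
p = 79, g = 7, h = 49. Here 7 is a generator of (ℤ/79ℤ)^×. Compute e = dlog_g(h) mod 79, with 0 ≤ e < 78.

2

Baby-step giant-step with m = ceil(sqrt(78)) = 9.
Baby table (7^j mod 79 for j=0..8):
  0:1  1:7  2:49  3:27  4:31  5:59  6:18  7:47
  8:13
Giant step factor: 7^(-9) ≡ 33 (mod 79).
Scan 49·33^i mod 79 for i = 0, 1, …:
  i=0: 49
Match at i=0, j=2: e = 0·9 + 2 = 2.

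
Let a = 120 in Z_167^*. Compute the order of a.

166

The order of 120 must divide p − 1 = 166 = 2 · 83.
Divisors: 1, 2, 83, 166.
Check each in increasing order: 120^1 ≡ 120;  120^2 ≡ 38;  120^83 ≡ 166;  120^166 ≡ 1.
Smallest exponent giving 1 is 166.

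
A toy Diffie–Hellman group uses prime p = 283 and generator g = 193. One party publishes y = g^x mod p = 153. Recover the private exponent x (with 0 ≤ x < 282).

109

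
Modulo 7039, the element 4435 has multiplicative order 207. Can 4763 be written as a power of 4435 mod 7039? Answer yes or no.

4763 ∈ ⟨4435⟩ iff 4763^207 ≡ 1 (mod 7039), since |⟨4435⟩| = 207.
4763^207 mod 7039 = 1.
Since 1 = 1, 4763 lies in the subgroup.

yes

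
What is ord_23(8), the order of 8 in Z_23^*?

The order of 8 must divide p − 1 = 22 = 2 · 11.
Divisors: 1, 2, 11, 22.
Check each in increasing order: 8^1 ≡ 8;  8^2 ≡ 18;  8^11 ≡ 1.
Smallest exponent giving 1 is 11.

11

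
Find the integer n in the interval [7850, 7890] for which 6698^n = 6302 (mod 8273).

Compute 6698^7850 mod 8273 = 5590, then multiply by 6698 repeatedly:
  6698^7850=5590  6698^7851=6495  6698^7852=4076  6698^7853=148  6698^7854=6817
  6698^7855=1579  6698^7856=3248  6698^7857=5387  6698^7858=3573  6698^7859=6438
  6698^7860=2848  6698^7861=6639  6698^7862=647  6698^7863=6827  6698^7864=2375
  6698^7865=7044  6698^7866=8066  6698^7867=3378  6698^7868=7462  6698^7869=3283
  6698^7870=8173  6698^7871=313  6698^7872=3405  6698^7873=6302
Found 6302 at exponent 7873.

7873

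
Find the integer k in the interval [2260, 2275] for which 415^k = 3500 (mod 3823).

Compute 415^2260 mod 3823 = 3439, then multiply by 415 repeatedly:
  415^2260=3439  415^2261=1206  415^2262=3500
Found 3500 at exponent 2262.

2262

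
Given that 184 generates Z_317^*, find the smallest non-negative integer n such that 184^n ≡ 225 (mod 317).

Baby-step giant-step with m = ceil(sqrt(316)) = 18.
Baby table (184^j mod 317 for j=0..17):
  0:1  1:184  2:254  3:137  4:165  5:245  6:66  7:98
  8:280  9:166  10:112  11:3  12:235  13:128  14:94  15:178
  16:101  17:198
Giant step factor: 184^(-18) ≡ 124 (mod 317).
Scan 225·124^i mod 317 for i = 0, 1, …:
  i=0: 225   i=1: 4   i=2: 179   i=3: 6
  i=4: 110   i=5: 9   i=6: 165
Match at i=6, j=4: n = 6·18 + 4 = 112.

112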